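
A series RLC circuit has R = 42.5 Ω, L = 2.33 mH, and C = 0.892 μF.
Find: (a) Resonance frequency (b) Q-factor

Step 1 — Resonance condition Im(Z)=0 gives ω₀ = 1/√(LC).
Step 2 — ω₀ = 1/√(0.00233·8.92e-07) = 2.194e+04 rad/s.
Step 3 — f₀ = ω₀/(2π) = 3491 Hz.
Step 4 — Series Q: Q = ω₀L/R = 2.194e+04·0.00233/42.5 = 1.203.

(a) f₀ = 3491 Hz  (b) Q = 1.203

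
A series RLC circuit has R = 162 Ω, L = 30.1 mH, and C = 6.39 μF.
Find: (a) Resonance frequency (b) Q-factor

Step 1 — Resonance condition Im(Z)=0 gives ω₀ = 1/√(LC).
Step 2 — ω₀ = 1/√(0.0301·6.39e-06) = 2280 rad/s.
Step 3 — f₀ = ω₀/(2π) = 362.9 Hz.
Step 4 — Series Q: Q = ω₀L/R = 2280·0.0301/162 = 0.4237.

(a) f₀ = 362.9 Hz  (b) Q = 0.4237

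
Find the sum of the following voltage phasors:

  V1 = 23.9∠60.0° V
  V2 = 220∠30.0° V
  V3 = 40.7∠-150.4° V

Step 1 — Convert each phasor to rectangular form:
  V1 = 23.9·(cos(60.0°) + j·sin(60.0°)) = 11.95 + j20.7 V
  V2 = 220·(cos(30.0°) + j·sin(30.0°)) = 190.5 + j110 V
  V3 = 40.7·(cos(-150.4°) + j·sin(-150.4°)) = -35.39 - j20.1 V
Step 2 — Sum components: V_total = 167.1 + j110.6 V.
Step 3 — Convert to polar: |V_total| = 200.4 V, ∠V_total = 33.5°.

V_total = 200.4∠33.5° V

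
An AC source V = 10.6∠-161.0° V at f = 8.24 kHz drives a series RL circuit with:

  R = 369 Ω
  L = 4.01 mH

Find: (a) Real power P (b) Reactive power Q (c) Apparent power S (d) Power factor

Step 1 — Angular frequency: ω = 2π·f = 2π·8240 = 5.177e+04 rad/s.
Step 2 — Component impedances:
  R: Z = R = 369 Ω
  L: Z = jωL = j·5.177e+04·0.00401 = 0 + j207.6 Ω
Step 3 — Series combination: Z_total = R + L = 369 + j207.6 Ω = 423.4∠29.4° Ω.
Step 4 — Source phasor: V = 10.6∠-161.0° V = -10.02 - j3.451 V.
Step 5 — Current: I = V / Z = -0.02463 + j0.004504 A = 0.02504∠169.6° A.
Step 6 — Complex power: S = V·I* = 0.2313 + j0.1301 VA.
Step 7 — Real power: P = Re(S) = 0.2313 W.
Step 8 — Reactive power: Q = Im(S) = 0.1301 VAR.
Step 9 — Apparent power: |S| = 0.2654 VA.
Step 10 — Power factor: PF = P/|S| = 0.8715 (lagging).

(a) P = 0.2313 W  (b) Q = 0.1301 VAR  (c) S = 0.2654 VA  (d) PF = 0.8715 (lagging)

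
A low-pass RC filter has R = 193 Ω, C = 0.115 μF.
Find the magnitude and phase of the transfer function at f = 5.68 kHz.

Step 1 — Angular frequency: ω = 2π·5680 = 3.569e+04 rad/s.
Step 2 — Transfer function: H(jω) = 1/(1 + jωRC).
Step 3 — Denominator: 1 + jωRC = 1 + j·3.569e+04·193·1.15e-07 = 1 + j0.7921.
Step 4 — H = 0.6145 - j0.4867.
Step 5 — Magnitude: |H| = 0.7839 (-2.1 dB); phase: φ = -38.4°.

|H| = 0.7839 (-2.1 dB), φ = -38.4°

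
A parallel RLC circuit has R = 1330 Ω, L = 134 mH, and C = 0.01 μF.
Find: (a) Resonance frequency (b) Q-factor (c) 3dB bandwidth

Step 1 — Resonance: ω₀ = 1/√(LC) = 1/√(0.134·1e-08) = 2.732e+04 rad/s.
Step 2 — f₀ = ω₀/(2π) = 4348 Hz.
Step 3 — Parallel Q: Q = R/(ω₀L) = 1330/(2.732e+04·0.134) = 0.3633.
Step 4 — Bandwidth: Δω = ω₀/Q = 7.519e+04 rad/s; BW = Δω/(2π) = 1.197e+04 Hz.

(a) f₀ = 4348 Hz  (b) Q = 0.3633  (c) BW = 1.197e+04 Hz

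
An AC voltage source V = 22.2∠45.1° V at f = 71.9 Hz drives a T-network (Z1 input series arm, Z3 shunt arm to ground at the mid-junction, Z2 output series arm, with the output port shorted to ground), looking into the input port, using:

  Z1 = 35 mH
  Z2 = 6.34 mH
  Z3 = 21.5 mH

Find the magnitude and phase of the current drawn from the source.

Step 1 — Angular frequency: ω = 2π·f = 2π·71.9 = 451.8 rad/s.
Step 2 — Component impedances:
  Z1: Z = jωL = j·451.8·0.035 = 0 + j15.81 Ω
  Z2: Z = jωL = j·451.8·0.00634 = 0 + j2.864 Ω
  Z3: Z = jωL = j·451.8·0.0215 = 0 + j9.713 Ω
Step 3 — With the output port shorted to ground, the output series arm Z2 runs from the junction to ground; the shunt arm Z3 also runs from the junction to ground. They appear in parallel: Z3 || Z2 = 0 + j2.212 Ω.
Step 4 — Series with input arm Z1: Z_in = Z1 + (Z3 || Z2) = 0 + j18.02 Ω = 18.02∠90.0° Ω.
Step 5 — Source phasor: V = 22.2∠45.1° V = 15.67 + j15.73 V.
Step 6 — Ohm's law: I = V / Z_total = (15.67 + j15.73) / (0 + j18.02) = 0.8725 - j0.8694 A.
Step 7 — Convert to polar: |I| = 1.232 A, ∠I = -44.9°.

I = 1.232∠-44.9° A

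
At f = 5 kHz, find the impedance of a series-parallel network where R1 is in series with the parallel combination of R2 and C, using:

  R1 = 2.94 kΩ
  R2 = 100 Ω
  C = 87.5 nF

Step 1 — Angular frequency: ω = 2π·f = 2π·5000 = 3.142e+04 rad/s.
Step 2 — Component impedances:
  R1: Z = R = 2940 Ω
  R2: Z = R = 100 Ω
  C: Z = 1/(jωC) = -j/(ω·C) = 0 - j363.8 Ω
Step 3 — Parallel branch: R2 || C = 1/(1/R2 + 1/C) = 92.97 - j25.56 Ω.
Step 4 — Series with R1: Z_total = R1 + (R2 || C) = 3033 - j25.56 Ω = 3033∠-0.5° Ω.

Z = 3033 - j25.56 Ω = 3033∠-0.5° Ω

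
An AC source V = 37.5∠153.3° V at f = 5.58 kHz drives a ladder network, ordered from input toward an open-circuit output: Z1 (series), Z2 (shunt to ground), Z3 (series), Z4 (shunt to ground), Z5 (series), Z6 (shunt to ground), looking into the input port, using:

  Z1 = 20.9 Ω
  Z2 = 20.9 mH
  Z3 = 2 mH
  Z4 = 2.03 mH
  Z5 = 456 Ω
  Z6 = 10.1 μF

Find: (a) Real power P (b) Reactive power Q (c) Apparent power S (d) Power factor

Step 1 — Angular frequency: ω = 2π·f = 2π·5580 = 3.506e+04 rad/s.
Step 2 — Component impedances:
  Z1: Z = R = 20.9 Ω
  Z2: Z = jωL = j·3.506e+04·0.0209 = 0 + j732.8 Ω
  Z3: Z = jωL = j·3.506e+04·0.002 = 0 + j70.12 Ω
  Z4: Z = jωL = j·3.506e+04·0.00203 = 0 + j71.17 Ω
  Z5: Z = R = 456 Ω
  Z6: Z = 1/(jωC) = -j/(ω·C) = 0 - j2.824 Ω
Step 3 — Ladder network (open output): work backward from the far end, alternating series and parallel combinations. Z_in = 28.56 + j117.4 Ω = 120.8∠76.3° Ω.
Step 4 — Source phasor: V = 37.5∠153.3° V = -33.5 + j16.85 V.
Step 5 — Current: I = V / Z = 0.06995 + j0.3024 A = 0.3104∠77.0° A.
Step 6 — Complex power: S = V·I* = 2.751 + j11.31 VA.
Step 7 — Real power: P = Re(S) = 2.751 W.
Step 8 — Reactive power: Q = Im(S) = 11.31 VAR.
Step 9 — Apparent power: |S| = 11.64 VA.
Step 10 — Power factor: PF = P/|S| = 0.2364 (lagging).

(a) P = 2.751 W  (b) Q = 11.31 VAR  (c) S = 11.64 VA  (d) PF = 0.2364 (lagging)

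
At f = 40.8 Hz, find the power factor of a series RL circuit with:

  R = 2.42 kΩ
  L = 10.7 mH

Step 1 — Angular frequency: ω = 2π·f = 2π·40.8 = 256.4 rad/s.
Step 2 — Component impedances:
  R: Z = R = 2420 Ω
  L: Z = jωL = j·256.4·0.0107 = 0 + j2.743 Ω
Step 3 — Series combination: Z_total = R + L = 2420 + j2.743 Ω = 2420∠0.1° Ω.
Step 4 — Power factor: PF = cos(φ) = Re(Z)/|Z| = 2420/2420 = 1.
Step 5 — Type: Im(Z) = 2.743 ⇒ lagging (phase φ = 0.1°).

PF = 1 (lagging, φ = 0.1°)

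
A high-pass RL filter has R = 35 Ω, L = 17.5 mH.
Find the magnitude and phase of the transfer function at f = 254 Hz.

Step 1 — Angular frequency: ω = 2π·254 = 1596 rad/s.
Step 2 — Transfer function: H(jω) = jωL/(R + jωL).
Step 3 — Numerator jωL = j·27.93; denominator R + jωL = 35 + j27.93.
Step 4 — H = 0.389 + j0.4875.
Step 5 — Magnitude: |H| = 0.6237 (-4.1 dB); phase: φ = 51.4°.

|H| = 0.6237 (-4.1 dB), φ = 51.4°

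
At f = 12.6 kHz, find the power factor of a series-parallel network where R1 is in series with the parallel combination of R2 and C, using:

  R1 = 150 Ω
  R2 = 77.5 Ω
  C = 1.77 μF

Step 1 — Angular frequency: ω = 2π·f = 2π·1.26e+04 = 7.917e+04 rad/s.
Step 2 — Component impedances:
  R1: Z = R = 150 Ω
  R2: Z = R = 77.5 Ω
  C: Z = 1/(jωC) = -j/(ω·C) = 0 - j7.136 Ω
Step 3 — Parallel branch: R2 || C = 1/(1/R2 + 1/C) = 0.6516 - j7.076 Ω.
Step 4 — Series with R1: Z_total = R1 + (R2 || C) = 150.7 - j7.076 Ω = 150.8∠-2.7° Ω.
Step 5 — Power factor: PF = cos(φ) = Re(Z)/|Z| = 150.65/150.82 = 0.9989.
Step 6 — Type: Im(Z) = -7.076 ⇒ leading (phase φ = -2.7°).

PF = 0.9989 (leading, φ = -2.7°)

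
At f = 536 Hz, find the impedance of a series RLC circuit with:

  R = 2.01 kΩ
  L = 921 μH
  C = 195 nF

Step 1 — Angular frequency: ω = 2π·f = 2π·536 = 3368 rad/s.
Step 2 — Component impedances:
  R: Z = R = 2010 Ω
  L: Z = jωL = j·3368·0.000921 = 0 + j3.102 Ω
  C: Z = 1/(jωC) = -j/(ω·C) = 0 - j1523 Ω
Step 3 — Series combination: Z_total = R + L + C = 2010 - j1520 Ω = 2520∠-37.1° Ω.

Z = 2010 - j1520 Ω = 2520∠-37.1° Ω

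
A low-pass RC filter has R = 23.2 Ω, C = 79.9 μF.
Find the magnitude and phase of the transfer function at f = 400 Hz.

Step 1 — Angular frequency: ω = 2π·400 = 2513 rad/s.
Step 2 — Transfer function: H(jω) = 1/(1 + jωRC).
Step 3 — Denominator: 1 + jωRC = 1 + j·2513·23.2·7.99e-05 = 1 + j4.659.
Step 4 — H = 0.04404 - j0.2052.
Step 5 — Magnitude: |H| = 0.2099 (-13.6 dB); phase: φ = -77.9°.

|H| = 0.2099 (-13.6 dB), φ = -77.9°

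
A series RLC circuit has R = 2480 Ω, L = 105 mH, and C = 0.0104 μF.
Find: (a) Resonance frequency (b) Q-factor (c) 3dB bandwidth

Step 1 — Resonance condition Im(Z)=0 gives ω₀ = 1/√(LC).
Step 2 — ω₀ = 1/√(0.105·1.04e-08) = 3.026e+04 rad/s.
Step 3 — f₀ = ω₀/(2π) = 4816 Hz.
Step 4 — Series Q: Q = ω₀L/R = 3.026e+04·0.105/2480 = 1.281.
Step 5 — 3dB bandwidth: Δω = ω₀/Q = 2.362e+04 rad/s; BW = Δω/(2π) = 3759 Hz.

(a) f₀ = 4816 Hz  (b) Q = 1.281  (c) BW = 3759 Hz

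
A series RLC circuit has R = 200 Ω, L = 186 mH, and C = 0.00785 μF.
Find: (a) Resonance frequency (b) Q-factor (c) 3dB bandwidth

Step 1 — Resonance condition Im(Z)=0 gives ω₀ = 1/√(LC).
Step 2 — ω₀ = 1/√(0.186·7.85e-09) = 2.617e+04 rad/s.
Step 3 — f₀ = ω₀/(2π) = 4165 Hz.
Step 4 — Series Q: Q = ω₀L/R = 2.617e+04·0.186/200 = 24.34.
Step 5 — 3dB bandwidth: Δω = ω₀/Q = 1075 rad/s; BW = Δω/(2π) = 171.1 Hz.

(a) f₀ = 4165 Hz  (b) Q = 24.34  (c) BW = 171.1 Hz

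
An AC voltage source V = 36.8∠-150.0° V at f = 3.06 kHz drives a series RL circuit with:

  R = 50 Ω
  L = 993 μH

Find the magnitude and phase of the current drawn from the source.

Step 1 — Angular frequency: ω = 2π·f = 2π·3060 = 1.923e+04 rad/s.
Step 2 — Component impedances:
  R: Z = R = 50 Ω
  L: Z = jωL = j·1.923e+04·0.000993 = 0 + j19.09 Ω
Step 3 — Series combination: Z_total = R + L = 50 + j19.09 Ω = 53.52∠20.9° Ω.
Step 4 — Source phasor: V = 36.8∠-150.0° V = -31.87 - j18.4 V.
Step 5 — Ohm's law: I = V / Z_total = (-31.87 - j18.4) / (50 + j19.09) = -0.6789 - j0.1088 A.
Step 6 — Convert to polar: |I| = 0.6876 A, ∠I = -170.9°.

I = 0.6876∠-170.9° A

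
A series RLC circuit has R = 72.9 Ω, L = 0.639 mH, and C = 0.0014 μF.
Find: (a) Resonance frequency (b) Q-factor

Step 1 — Resonance condition Im(Z)=0 gives ω₀ = 1/√(LC).
Step 2 — ω₀ = 1/√(0.000639·1.4e-09) = 1.057e+06 rad/s.
Step 3 — f₀ = ω₀/(2π) = 1.683e+05 Hz.
Step 4 — Series Q: Q = ω₀L/R = 1.057e+06·0.000639/72.9 = 9.267.

(a) f₀ = 1.683e+05 Hz  (b) Q = 9.267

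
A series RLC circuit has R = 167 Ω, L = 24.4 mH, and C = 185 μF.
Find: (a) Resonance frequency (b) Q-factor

Step 1 — Resonance condition Im(Z)=0 gives ω₀ = 1/√(LC).
Step 2 — ω₀ = 1/√(0.0244·0.000185) = 470.7 rad/s.
Step 3 — f₀ = ω₀/(2π) = 74.91 Hz.
Step 4 — Series Q: Q = ω₀L/R = 470.7·0.0244/167 = 0.06877.

(a) f₀ = 74.91 Hz  (b) Q = 0.06877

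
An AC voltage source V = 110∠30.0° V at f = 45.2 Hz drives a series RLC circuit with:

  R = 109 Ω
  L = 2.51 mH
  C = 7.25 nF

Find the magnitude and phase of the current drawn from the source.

Step 1 — Angular frequency: ω = 2π·f = 2π·45.2 = 284 rad/s.
Step 2 — Component impedances:
  R: Z = R = 109 Ω
  L: Z = jωL = j·284·0.00251 = 0 + j0.7128 Ω
  C: Z = 1/(jωC) = -j/(ω·C) = 0 - j4.857e+05 Ω
Step 3 — Series combination: Z_total = R + L + C = 109 - j4.857e+05 Ω = 4.857e+05∠-90.0° Ω.
Step 4 — Source phasor: V = 110∠30.0° V = 95.26 + j55 V.
Step 5 — Ohm's law: I = V / Z_total = (95.26 + j55) / (109 - j4.857e+05) = -0.0001132 + j0.0001962 A.
Step 6 — Convert to polar: |I| = 0.0002265 A, ∠I = 120.0°.

I = 0.0002265∠120.0° A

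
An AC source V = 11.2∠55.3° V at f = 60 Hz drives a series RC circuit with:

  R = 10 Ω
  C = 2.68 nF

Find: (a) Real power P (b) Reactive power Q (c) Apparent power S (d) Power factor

Step 1 — Angular frequency: ω = 2π·f = 2π·60 = 377 rad/s.
Step 2 — Component impedances:
  R: Z = R = 10 Ω
  C: Z = 1/(jωC) = -j/(ω·C) = 0 - j9.898e+05 Ω
Step 3 — Series combination: Z_total = R + C = 10 - j9.898e+05 Ω = 9.898e+05∠-90.0° Ω.
Step 4 — Source phasor: V = 11.2∠55.3° V = 6.376 + j9.208 V.
Step 5 — Current: I = V / Z = -9.303e-06 + j6.442e-06 A = 1.132e-05∠145.3° A.
Step 6 — Complex power: S = V·I* = 1.28e-09 - j0.0001267 VA.
Step 7 — Real power: P = Re(S) = 1.28e-09 W.
Step 8 — Reactive power: Q = Im(S) = -0.0001267 VAR.
Step 9 — Apparent power: |S| = 0.0001267 VA.
Step 10 — Power factor: PF = P/|S| = 1.01e-05 (leading).

(a) P = 1.28e-09 W  (b) Q = -0.0001267 VAR  (c) S = 0.0001267 VA  (d) PF = 1.01e-05 (leading)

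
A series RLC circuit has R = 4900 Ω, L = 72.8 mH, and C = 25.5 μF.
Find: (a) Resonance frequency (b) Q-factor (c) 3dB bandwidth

Step 1 — Resonance condition Im(Z)=0 gives ω₀ = 1/√(LC).
Step 2 — ω₀ = 1/√(0.0728·2.55e-05) = 733.9 rad/s.
Step 3 — f₀ = ω₀/(2π) = 116.8 Hz.
Step 4 — Series Q: Q = ω₀L/R = 733.9·0.0728/4900 = 0.0109.
Step 5 — 3dB bandwidth: Δω = ω₀/Q = 6.731e+04 rad/s; BW = Δω/(2π) = 1.071e+04 Hz.

(a) f₀ = 116.8 Hz  (b) Q = 0.0109  (c) BW = 1.071e+04 Hz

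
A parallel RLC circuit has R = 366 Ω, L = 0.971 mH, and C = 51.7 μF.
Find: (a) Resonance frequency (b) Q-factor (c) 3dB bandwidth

Step 1 — Resonance: ω₀ = 1/√(LC) = 1/√(0.000971·5.17e-05) = 4463 rad/s.
Step 2 — f₀ = ω₀/(2π) = 710.3 Hz.
Step 3 — Parallel Q: Q = R/(ω₀L) = 366/(4463·0.000971) = 84.45.
Step 4 — Bandwidth: Δω = ω₀/Q = 52.85 rad/s; BW = Δω/(2π) = 8.411 Hz.

(a) f₀ = 710.3 Hz  (b) Q = 84.45  (c) BW = 8.411 Hz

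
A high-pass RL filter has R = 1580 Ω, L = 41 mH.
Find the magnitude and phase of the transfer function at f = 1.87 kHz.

Step 1 — Angular frequency: ω = 2π·1870 = 1.175e+04 rad/s.
Step 2 — Transfer function: H(jω) = jωL/(R + jωL).
Step 3 — Numerator jωL = j·481.7; denominator R + jωL = 1580 + j481.7.
Step 4 — H = 0.08505 + j0.279.
Step 5 — Magnitude: |H| = 0.2916 (-10.7 dB); phase: φ = 73.0°.

|H| = 0.2916 (-10.7 dB), φ = 73.0°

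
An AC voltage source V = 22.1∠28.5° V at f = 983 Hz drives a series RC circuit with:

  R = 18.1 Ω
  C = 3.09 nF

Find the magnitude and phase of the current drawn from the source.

Step 1 — Angular frequency: ω = 2π·f = 2π·983 = 6176 rad/s.
Step 2 — Component impedances:
  R: Z = R = 18.1 Ω
  C: Z = 1/(jωC) = -j/(ω·C) = 0 - j5.24e+04 Ω
Step 3 — Series combination: Z_total = R + C = 18.1 - j5.24e+04 Ω = 5.24e+04∠-90.0° Ω.
Step 4 — Source phasor: V = 22.1∠28.5° V = 19.42 + j10.55 V.
Step 5 — Ohm's law: I = V / Z_total = (19.42 + j10.55) / (18.1 - j5.24e+04) = -0.0002011 + j0.0003707 A.
Step 6 — Convert to polar: |I| = 0.0004218 A, ∠I = 118.5°.

I = 0.0004218∠118.5° A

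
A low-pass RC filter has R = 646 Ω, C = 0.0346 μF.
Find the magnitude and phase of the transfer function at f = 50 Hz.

Step 1 — Angular frequency: ω = 2π·50 = 314.2 rad/s.
Step 2 — Transfer function: H(jω) = 1/(1 + jωRC).
Step 3 — Denominator: 1 + jωRC = 1 + j·314.2·646·3.46e-08 = 1 + j0.007022.
Step 4 — H = 1 - j0.007022.
Step 5 — Magnitude: |H| = 1 (-0.0 dB); phase: φ = -0.4°.

|H| = 1 (-0.0 dB), φ = -0.4°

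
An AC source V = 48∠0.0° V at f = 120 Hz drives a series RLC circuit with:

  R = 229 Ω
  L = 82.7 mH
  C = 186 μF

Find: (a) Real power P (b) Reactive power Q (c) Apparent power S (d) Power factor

Step 1 — Angular frequency: ω = 2π·f = 2π·120 = 754 rad/s.
Step 2 — Component impedances:
  R: Z = R = 229 Ω
  L: Z = jωL = j·754·0.0827 = 0 + j62.35 Ω
  C: Z = 1/(jωC) = -j/(ω·C) = 0 - j7.131 Ω
Step 3 — Series combination: Z_total = R + L + C = 229 + j55.22 Ω = 235.6∠13.6° Ω.
Step 4 — Source phasor: V = 48∠0.0° V = 48 V.
Step 5 — Current: I = V / Z = 0.1981 - j0.04777 A = 0.2038∠-13.6° A.
Step 6 — Complex power: S = V·I* = 9.508 + j2.293 VA.
Step 7 — Real power: P = Re(S) = 9.508 W.
Step 8 — Reactive power: Q = Im(S) = 2.293 VAR.
Step 9 — Apparent power: |S| = 9.781 VA.
Step 10 — Power factor: PF = P/|S| = 0.9721 (lagging).

(a) P = 9.508 W  (b) Q = 2.293 VAR  (c) S = 9.781 VA  (d) PF = 0.9721 (lagging)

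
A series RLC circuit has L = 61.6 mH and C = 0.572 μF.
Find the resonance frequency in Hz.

Step 1 — Resonance condition Im(Z)=0 gives ω₀ = 1/√(LC).
Step 2 — ω₀ = 1/√(0.0616·5.72e-07) = 5327 rad/s.
Step 3 — f₀ = ω₀/(2π) = 847.9 Hz.

f₀ = 847.9 Hz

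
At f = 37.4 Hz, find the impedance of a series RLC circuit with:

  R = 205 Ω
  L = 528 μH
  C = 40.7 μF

Step 1 — Angular frequency: ω = 2π·f = 2π·37.4 = 235 rad/s.
Step 2 — Component impedances:
  R: Z = R = 205 Ω
  L: Z = jωL = j·235·0.000528 = 0 + j0.1241 Ω
  C: Z = 1/(jωC) = -j/(ω·C) = 0 - j104.6 Ω
Step 3 — Series combination: Z_total = R + L + C = 205 - j104.4 Ω = 230.1∠-27.0° Ω.

Z = 205 - j104.4 Ω = 230.1∠-27.0° Ω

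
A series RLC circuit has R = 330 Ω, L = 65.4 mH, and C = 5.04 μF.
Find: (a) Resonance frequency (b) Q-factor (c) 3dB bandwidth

Step 1 — Resonance: ω₀ = 1/√(LC) = 1/√(0.0654·5.04e-06) = 1742 rad/s.
Step 2 — f₀ = ω₀/(2π) = 277.2 Hz.
Step 3 — Series Q: Q = ω₀L/R = 1742·0.0654/330 = 0.3452.
Step 4 — Bandwidth: Δω = ω₀/Q = 5046 rad/s; BW = Δω/(2π) = 803.1 Hz.

(a) f₀ = 277.2 Hz  (b) Q = 0.3452  (c) BW = 803.1 Hz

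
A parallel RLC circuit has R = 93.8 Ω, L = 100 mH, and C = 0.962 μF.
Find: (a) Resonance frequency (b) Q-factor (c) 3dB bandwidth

Step 1 — Resonance: ω₀ = 1/√(LC) = 1/√(0.1·9.62e-07) = 3224 rad/s.
Step 2 — f₀ = ω₀/(2π) = 513.1 Hz.
Step 3 — Parallel Q: Q = R/(ω₀L) = 93.8/(3224·0.1) = 0.2909.
Step 4 — Bandwidth: Δω = ω₀/Q = 1.108e+04 rad/s; BW = Δω/(2π) = 1764 Hz.

(a) f₀ = 513.1 Hz  (b) Q = 0.2909  (c) BW = 1764 Hz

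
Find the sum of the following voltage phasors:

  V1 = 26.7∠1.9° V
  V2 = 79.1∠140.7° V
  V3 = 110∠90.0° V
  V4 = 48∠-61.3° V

Step 1 — Convert each phasor to rectangular form:
  V1 = 26.7·(cos(1.9°) + j·sin(1.9°)) = 26.69 + j0.8852 V
  V2 = 79.1·(cos(140.7°) + j·sin(140.7°)) = -61.21 + j50.1 V
  V3 = 110·(cos(90.0°) + j·sin(90.0°)) = 0 + j110 V
  V4 = 48·(cos(-61.3°) + j·sin(-61.3°)) = 23.05 - j42.1 V
Step 2 — Sum components: V_total = -11.47 + j118.9 V.
Step 3 — Convert to polar: |V_total| = 119.4 V, ∠V_total = 95.5°.

V_total = 119.4∠95.5° V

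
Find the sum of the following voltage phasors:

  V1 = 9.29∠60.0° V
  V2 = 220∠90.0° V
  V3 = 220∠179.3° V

Step 1 — Convert each phasor to rectangular form:
  V1 = 9.29·(cos(60.0°) + j·sin(60.0°)) = 4.645 + j8.045 V
  V2 = 220·(cos(90.0°) + j·sin(90.0°)) = 0 + j220 V
  V3 = 220·(cos(179.3°) + j·sin(179.3°)) = -220 + j2.688 V
Step 2 — Sum components: V_total = -215.3 + j230.7 V.
Step 3 — Convert to polar: |V_total| = 315.6 V, ∠V_total = 133.0°.

V_total = 315.6∠133.0° V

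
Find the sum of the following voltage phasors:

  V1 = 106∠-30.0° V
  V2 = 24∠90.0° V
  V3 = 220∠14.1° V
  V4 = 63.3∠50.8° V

Step 1 — Convert each phasor to rectangular form:
  V1 = 106·(cos(-30.0°) + j·sin(-30.0°)) = 91.8 - j53 V
  V2 = 24·(cos(90.0°) + j·sin(90.0°)) = 0 + j24 V
  V3 = 220·(cos(14.1°) + j·sin(14.1°)) = 213.4 + j53.6 V
  V4 = 63.3·(cos(50.8°) + j·sin(50.8°)) = 40.01 + j49.05 V
Step 2 — Sum components: V_total = 345.2 + j73.65 V.
Step 3 — Convert to polar: |V_total| = 352.9 V, ∠V_total = 12.0°.

V_total = 352.9∠12.0° V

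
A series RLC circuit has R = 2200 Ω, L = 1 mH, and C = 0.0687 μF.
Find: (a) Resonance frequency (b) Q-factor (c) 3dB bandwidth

Step 1 — Resonance: ω₀ = 1/√(LC) = 1/√(0.001·6.87e-08) = 1.206e+05 rad/s.
Step 2 — f₀ = ω₀/(2π) = 1.92e+04 Hz.
Step 3 — Series Q: Q = ω₀L/R = 1.206e+05·0.001/2200 = 0.05484.
Step 4 — Bandwidth: Δω = ω₀/Q = 2.2e+06 rad/s; BW = Δω/(2π) = 3.501e+05 Hz.

(a) f₀ = 1.92e+04 Hz  (b) Q = 0.05484  (c) BW = 3.501e+05 Hz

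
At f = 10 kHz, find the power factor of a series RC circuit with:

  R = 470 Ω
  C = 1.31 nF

Step 1 — Angular frequency: ω = 2π·f = 2π·1e+04 = 6.283e+04 rad/s.
Step 2 — Component impedances:
  R: Z = R = 470 Ω
  C: Z = 1/(jωC) = -j/(ω·C) = 0 - j1.215e+04 Ω
Step 3 — Series combination: Z_total = R + C = 470 - j1.215e+04 Ω = 1.216e+04∠-87.8° Ω.
Step 4 — Power factor: PF = cos(φ) = Re(Z)/|Z| = 470/12158 = 0.03866.
Step 5 — Type: Im(Z) = -1.215e+04 ⇒ leading (phase φ = -87.8°).

PF = 0.03866 (leading, φ = -87.8°)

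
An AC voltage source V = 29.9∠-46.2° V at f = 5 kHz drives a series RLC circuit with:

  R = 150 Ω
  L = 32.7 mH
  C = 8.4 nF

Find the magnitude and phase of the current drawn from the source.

Step 1 — Angular frequency: ω = 2π·f = 2π·5000 = 3.142e+04 rad/s.
Step 2 — Component impedances:
  R: Z = R = 150 Ω
  L: Z = jωL = j·3.142e+04·0.0327 = 0 + j1027 Ω
  C: Z = 1/(jωC) = -j/(ω·C) = 0 - j3789 Ω
Step 3 — Series combination: Z_total = R + L + C = 150 - j2762 Ω = 2766∠-86.9° Ω.
Step 4 — Source phasor: V = 29.9∠-46.2° V = 20.7 - j21.58 V.
Step 5 — Ohm's law: I = V / Z_total = (20.7 - j21.58) / (150 - j2762) = 0.008196 + j0.007047 A.
Step 6 — Convert to polar: |I| = 0.01081 A, ∠I = 40.7°.

I = 0.01081∠40.7° A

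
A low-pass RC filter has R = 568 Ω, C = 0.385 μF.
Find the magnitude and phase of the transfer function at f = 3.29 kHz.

Step 1 — Angular frequency: ω = 2π·3290 = 2.067e+04 rad/s.
Step 2 — Transfer function: H(jω) = 1/(1 + jωRC).
Step 3 — Denominator: 1 + jωRC = 1 + j·2.067e+04·568·3.85e-07 = 1 + j4.52.
Step 4 — H = 0.04665 - j0.2109.
Step 5 — Magnitude: |H| = 0.216 (-13.3 dB); phase: φ = -77.5°.

|H| = 0.216 (-13.3 dB), φ = -77.5°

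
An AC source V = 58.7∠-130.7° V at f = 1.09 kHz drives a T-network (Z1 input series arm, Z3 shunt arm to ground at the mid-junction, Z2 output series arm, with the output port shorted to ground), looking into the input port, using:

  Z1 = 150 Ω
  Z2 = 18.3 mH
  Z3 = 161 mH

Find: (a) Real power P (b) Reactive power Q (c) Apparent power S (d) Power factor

Step 1 — Angular frequency: ω = 2π·f = 2π·1090 = 6849 rad/s.
Step 2 — Component impedances:
  Z1: Z = R = 150 Ω
  Z2: Z = jωL = j·6849·0.0183 = 0 + j125.3 Ω
  Z3: Z = jωL = j·6849·0.161 = 0 + j1103 Ω
Step 3 — With the output port shorted to ground, the output series arm Z2 runs from the junction to ground; the shunt arm Z3 also runs from the junction to ground. They appear in parallel: Z3 || Z2 = 0 + j112.5 Ω.
Step 4 — Series with input arm Z1: Z_in = Z1 + (Z3 || Z2) = 150 + j112.5 Ω = 187.5∠36.9° Ω.
Step 5 — Source phasor: V = 58.7∠-130.7° V = -38.28 - j44.5 V.
Step 6 — Current: I = V / Z = -0.3057 - j0.06733 A = 0.313∠-167.6° A.
Step 7 — Complex power: S = V·I* = 14.7 + j11.03 VA.
Step 8 — Real power: P = Re(S) = 14.7 W.
Step 9 — Reactive power: Q = Im(S) = 11.03 VAR.
Step 10 — Apparent power: |S| = 18.37 VA.
Step 11 — Power factor: PF = P/|S| = 0.7999 (lagging).

(a) P = 14.7 W  (b) Q = 11.03 VAR  (c) S = 18.37 VA  (d) PF = 0.7999 (lagging)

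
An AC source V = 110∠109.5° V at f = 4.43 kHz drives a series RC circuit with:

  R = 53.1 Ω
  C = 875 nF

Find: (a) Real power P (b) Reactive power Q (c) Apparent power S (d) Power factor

Step 1 — Angular frequency: ω = 2π·f = 2π·4430 = 2.783e+04 rad/s.
Step 2 — Component impedances:
  R: Z = R = 53.1 Ω
  C: Z = 1/(jωC) = -j/(ω·C) = 0 - j41.06 Ω
Step 3 — Series combination: Z_total = R + C = 53.1 - j41.06 Ω = 67.12∠-37.7° Ω.
Step 4 — Source phasor: V = 110∠109.5° V = -36.72 + j103.7 V.
Step 5 — Current: I = V / Z = -1.378 + j0.8874 A = 1.639∠147.2° A.
Step 6 — Complex power: S = V·I* = 142.6 - j110.3 VA.
Step 7 — Real power: P = Re(S) = 142.6 W.
Step 8 — Reactive power: Q = Im(S) = -110.3 VAR.
Step 9 — Apparent power: |S| = 180.3 VA.
Step 10 — Power factor: PF = P/|S| = 0.7911 (leading).

(a) P = 142.6 W  (b) Q = -110.3 VAR  (c) S = 180.3 VA  (d) PF = 0.7911 (leading)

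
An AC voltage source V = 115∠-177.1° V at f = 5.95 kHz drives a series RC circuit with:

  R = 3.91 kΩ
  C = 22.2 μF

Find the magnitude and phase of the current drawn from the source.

Step 1 — Angular frequency: ω = 2π·f = 2π·5950 = 3.738e+04 rad/s.
Step 2 — Component impedances:
  R: Z = R = 3910 Ω
  C: Z = 1/(jωC) = -j/(ω·C) = 0 - j1.205 Ω
Step 3 — Series combination: Z_total = R + C = 3910 - j1.205 Ω = 3910∠-0.0° Ω.
Step 4 — Source phasor: V = 115∠-177.1° V = -114.9 - j5.818 V.
Step 5 — Ohm's law: I = V / Z_total = (-114.9 - j5.818) / (3910 - j1.205) = -0.02937 - j0.001497 A.
Step 6 — Convert to polar: |I| = 0.02941 A, ∠I = -177.1°.

I = 0.02941∠-177.1° A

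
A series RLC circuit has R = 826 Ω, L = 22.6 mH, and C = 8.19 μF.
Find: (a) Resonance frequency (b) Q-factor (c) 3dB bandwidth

Step 1 — Resonance condition Im(Z)=0 gives ω₀ = 1/√(LC).
Step 2 — ω₀ = 1/√(0.0226·8.19e-06) = 2324 rad/s.
Step 3 — f₀ = ω₀/(2π) = 369.9 Hz.
Step 4 — Series Q: Q = ω₀L/R = 2324·0.0226/826 = 0.0636.
Step 5 — 3dB bandwidth: Δω = ω₀/Q = 3.655e+04 rad/s; BW = Δω/(2π) = 5817 Hz.

(a) f₀ = 369.9 Hz  (b) Q = 0.0636  (c) BW = 5817 Hz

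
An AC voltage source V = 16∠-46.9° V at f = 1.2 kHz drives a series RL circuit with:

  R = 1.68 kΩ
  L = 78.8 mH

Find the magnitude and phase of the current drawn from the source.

Step 1 — Angular frequency: ω = 2π·f = 2π·1200 = 7540 rad/s.
Step 2 — Component impedances:
  R: Z = R = 1680 Ω
  L: Z = jωL = j·7540·0.0788 = 0 + j594.1 Ω
Step 3 — Series combination: Z_total = R + L = 1680 + j594.1 Ω = 1782∠19.5° Ω.
Step 4 — Source phasor: V = 16∠-46.9° V = 10.93 - j11.68 V.
Step 5 — Ohm's law: I = V / Z_total = (10.93 - j11.68) / (1680 + j594.1) = 0.003598 - j0.008226 A.
Step 6 — Convert to polar: |I| = 0.008979 A, ∠I = -66.4°.

I = 0.008979∠-66.4° A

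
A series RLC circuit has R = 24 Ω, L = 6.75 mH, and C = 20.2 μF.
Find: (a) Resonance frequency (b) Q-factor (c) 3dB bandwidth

Step 1 — Resonance: ω₀ = 1/√(LC) = 1/√(0.00675·2.02e-05) = 2708 rad/s.
Step 2 — f₀ = ω₀/(2π) = 431 Hz.
Step 3 — Series Q: Q = ω₀L/R = 2708·0.00675/24 = 0.7617.
Step 4 — Bandwidth: Δω = ω₀/Q = 3556 rad/s; BW = Δω/(2π) = 565.9 Hz.

(a) f₀ = 431 Hz  (b) Q = 0.7617  (c) BW = 565.9 Hz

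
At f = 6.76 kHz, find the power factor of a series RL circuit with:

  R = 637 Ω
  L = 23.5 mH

Step 1 — Angular frequency: ω = 2π·f = 2π·6760 = 4.247e+04 rad/s.
Step 2 — Component impedances:
  R: Z = R = 637 Ω
  L: Z = jωL = j·4.247e+04·0.0235 = 0 + j998.1 Ω
Step 3 — Series combination: Z_total = R + L = 637 + j998.1 Ω = 1184∠57.5° Ω.
Step 4 — Power factor: PF = cos(φ) = Re(Z)/|Z| = 637/1184 = 0.538.
Step 5 — Type: Im(Z) = 998.1 ⇒ lagging (phase φ = 57.5°).

PF = 0.538 (lagging, φ = 57.5°)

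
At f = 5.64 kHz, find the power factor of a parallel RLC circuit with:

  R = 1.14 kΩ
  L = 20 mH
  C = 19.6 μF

Step 1 — Angular frequency: ω = 2π·f = 2π·5640 = 3.544e+04 rad/s.
Step 2 — Component impedances:
  R: Z = R = 1140 Ω
  L: Z = jωL = j·3.544e+04·0.02 = 0 + j708.7 Ω
  C: Z = 1/(jωC) = -j/(ω·C) = 0 - j1.44 Ω
Step 3 — Parallel combination: 1/Z_total = 1/R + 1/L + 1/C; Z_total = 0.001826 - j1.443 Ω = 1.443∠-89.9° Ω.
Step 4 — Power factor: PF = cos(φ) = Re(Z)/|Z| = 0.00182571/1.44267 = 0.001266.
Step 5 — Type: Im(Z) = -1.443 ⇒ leading (phase φ = -89.9°).

PF = 0.001266 (leading, φ = -89.9°)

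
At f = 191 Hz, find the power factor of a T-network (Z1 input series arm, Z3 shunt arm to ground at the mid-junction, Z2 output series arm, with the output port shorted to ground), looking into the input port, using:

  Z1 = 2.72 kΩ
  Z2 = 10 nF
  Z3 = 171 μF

Step 1 — Angular frequency: ω = 2π·f = 2π·191 = 1200 rad/s.
Step 2 — Component impedances:
  Z1: Z = R = 2720 Ω
  Z2: Z = 1/(jωC) = -j/(ω·C) = 0 - j8.333e+04 Ω
  Z3: Z = 1/(jωC) = -j/(ω·C) = 0 - j4.873 Ω
Step 3 — With the output port shorted to ground, the output series arm Z2 runs from the junction to ground; the shunt arm Z3 also runs from the junction to ground. They appear in parallel: Z3 || Z2 = 0 - j4.873 Ω.
Step 4 — Series with input arm Z1: Z_in = Z1 + (Z3 || Z2) = 2720 - j4.873 Ω = 2720∠-0.1° Ω.
Step 5 — Power factor: PF = cos(φ) = Re(Z)/|Z| = 2720/2720 = 1.
Step 6 — Type: Im(Z) = -4.873 ⇒ leading (phase φ = -0.1°).

PF = 1 (leading, φ = -0.1°)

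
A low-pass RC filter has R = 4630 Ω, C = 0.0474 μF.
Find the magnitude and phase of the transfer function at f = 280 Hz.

Step 1 — Angular frequency: ω = 2π·280 = 1759 rad/s.
Step 2 — Transfer function: H(jω) = 1/(1 + jωRC).
Step 3 — Denominator: 1 + jωRC = 1 + j·1759·4630·4.74e-08 = 1 + j0.3861.
Step 4 — H = 0.8703 - j0.336.
Step 5 — Magnitude: |H| = 0.9329 (-0.6 dB); phase: φ = -21.1°.

|H| = 0.9329 (-0.6 dB), φ = -21.1°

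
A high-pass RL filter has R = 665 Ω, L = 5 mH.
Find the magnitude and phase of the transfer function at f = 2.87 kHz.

Step 1 — Angular frequency: ω = 2π·2870 = 1.803e+04 rad/s.
Step 2 — Transfer function: H(jω) = jωL/(R + jωL).
Step 3 — Numerator jωL = j·90.16; denominator R + jωL = 665 + j90.16.
Step 4 — H = 0.01805 + j0.1331.
Step 5 — Magnitude: |H| = 0.1344 (-17.4 dB); phase: φ = 82.3°.

|H| = 0.1344 (-17.4 dB), φ = 82.3°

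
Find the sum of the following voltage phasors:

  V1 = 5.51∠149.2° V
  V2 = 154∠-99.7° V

Step 1 — Convert each phasor to rectangular form:
  V1 = 5.51·(cos(149.2°) + j·sin(149.2°)) = -4.733 + j2.821 V
  V2 = 154·(cos(-99.7°) + j·sin(-99.7°)) = -25.95 - j151.8 V
Step 2 — Sum components: V_total = -30.68 - j149 V.
Step 3 — Convert to polar: |V_total| = 152.1 V, ∠V_total = -101.6°.

V_total = 152.1∠-101.6° V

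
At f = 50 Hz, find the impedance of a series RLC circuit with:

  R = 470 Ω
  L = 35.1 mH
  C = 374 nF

Step 1 — Angular frequency: ω = 2π·f = 2π·50 = 314.2 rad/s.
Step 2 — Component impedances:
  R: Z = R = 470 Ω
  L: Z = jωL = j·314.2·0.0351 = 0 + j11.03 Ω
  C: Z = 1/(jωC) = -j/(ω·C) = 0 - j8511 Ω
Step 3 — Series combination: Z_total = R + L + C = 470 - j8500 Ω = 8513∠-86.8° Ω.

Z = 470 - j8500 Ω = 8513∠-86.8° Ω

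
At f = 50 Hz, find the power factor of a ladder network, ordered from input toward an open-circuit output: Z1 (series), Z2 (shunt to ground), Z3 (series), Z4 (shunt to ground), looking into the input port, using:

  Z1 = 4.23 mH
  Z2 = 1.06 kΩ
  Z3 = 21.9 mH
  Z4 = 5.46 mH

Step 1 — Angular frequency: ω = 2π·f = 2π·50 = 314.2 rad/s.
Step 2 — Component impedances:
  Z1: Z = jωL = j·314.2·0.00423 = 0 + j1.329 Ω
  Z2: Z = R = 1060 Ω
  Z3: Z = jωL = j·314.2·0.0219 = 0 + j6.88 Ω
  Z4: Z = jωL = j·314.2·0.00546 = 0 + j1.715 Ω
Step 3 — Ladder network (open output): work backward from the far end, alternating series and parallel combinations. Z_in = 0.06969 + j9.924 Ω = 9.924∠89.6° Ω.
Step 4 — Power factor: PF = cos(φ) = Re(Z)/|Z| = 0.069694/9.924 = 0.007023.
Step 5 — Type: Im(Z) = 9.924 ⇒ lagging (phase φ = 89.6°).

PF = 0.007023 (lagging, φ = 89.6°)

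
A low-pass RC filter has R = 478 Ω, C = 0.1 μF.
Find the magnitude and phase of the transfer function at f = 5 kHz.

Step 1 — Angular frequency: ω = 2π·5000 = 3.142e+04 rad/s.
Step 2 — Transfer function: H(jω) = 1/(1 + jωRC).
Step 3 — Denominator: 1 + jωRC = 1 + j·3.142e+04·478·1e-07 = 1 + j1.502.
Step 4 — H = 0.3072 - j0.4613.
Step 5 — Magnitude: |H| = 0.5543 (-5.1 dB); phase: φ = -56.3°.

|H| = 0.5543 (-5.1 dB), φ = -56.3°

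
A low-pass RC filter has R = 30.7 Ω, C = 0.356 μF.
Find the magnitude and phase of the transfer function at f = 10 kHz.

Step 1 — Angular frequency: ω = 2π·1e+04 = 6.283e+04 rad/s.
Step 2 — Transfer function: H(jω) = 1/(1 + jωRC).
Step 3 — Denominator: 1 + jωRC = 1 + j·6.283e+04·30.7·3.56e-07 = 1 + j0.6867.
Step 4 — H = 0.6796 - j0.4666.
Step 5 — Magnitude: |H| = 0.8243 (-1.7 dB); phase: φ = -34.5°.

|H| = 0.8243 (-1.7 dB), φ = -34.5°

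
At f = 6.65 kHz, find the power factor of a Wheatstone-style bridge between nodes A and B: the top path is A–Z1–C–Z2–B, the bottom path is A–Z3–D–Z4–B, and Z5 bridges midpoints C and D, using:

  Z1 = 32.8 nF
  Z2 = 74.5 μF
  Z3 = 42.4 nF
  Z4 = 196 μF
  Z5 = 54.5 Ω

Step 1 — Angular frequency: ω = 2π·f = 2π·6650 = 4.178e+04 rad/s.
Step 2 — Component impedances:
  Z1: Z = 1/(jωC) = -j/(ω·C) = 0 - j729.7 Ω
  Z2: Z = 1/(jωC) = -j/(ω·C) = 0 - j0.3212 Ω
  Z3: Z = 1/(jωC) = -j/(ω·C) = 0 - j564.5 Ω
  Z4: Z = 1/(jωC) = -j/(ω·C) = 0 - j0.1221 Ω
  Z5: Z = R = 54.5 Ω
Step 3 — Bridge requires nodal analysis (the Z5 bridge couples midpoints C and D, so the two paths cannot be reduced to a simple series/parallel combination). Setting node B to ground and injecting 1 A at node A, the 3-node admittance system at A, C, D solves to V_A = Z_AB = 9.313e-05 - j318.4 Ω = 318.4∠-90.0° Ω.
Step 4 — Power factor: PF = cos(φ) = Re(Z)/|Z| = 9.313e-05/318.4 = 2.925e-07.
Step 5 — Type: Im(Z) = -318.4 ⇒ leading (phase φ = -90.0°).

PF = 2.925e-07 (leading, φ = -90.0°)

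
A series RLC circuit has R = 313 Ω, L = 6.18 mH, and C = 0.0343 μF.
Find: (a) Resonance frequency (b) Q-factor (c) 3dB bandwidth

Step 1 — Resonance condition Im(Z)=0 gives ω₀ = 1/√(LC).
Step 2 — ω₀ = 1/√(0.00618·3.43e-08) = 6.868e+04 rad/s.
Step 3 — f₀ = ω₀/(2π) = 1.093e+04 Hz.
Step 4 — Series Q: Q = ω₀L/R = 6.868e+04·0.00618/313 = 1.356.
Step 5 — 3dB bandwidth: Δω = ω₀/Q = 5.065e+04 rad/s; BW = Δω/(2π) = 8061 Hz.

(a) f₀ = 1.093e+04 Hz  (b) Q = 1.356  (c) BW = 8061 Hz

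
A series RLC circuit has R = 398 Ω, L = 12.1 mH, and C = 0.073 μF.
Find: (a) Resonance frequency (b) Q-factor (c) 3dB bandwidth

Step 1 — Resonance: ω₀ = 1/√(LC) = 1/√(0.0121·7.3e-08) = 3.365e+04 rad/s.
Step 2 — f₀ = ω₀/(2π) = 5355 Hz.
Step 3 — Series Q: Q = ω₀L/R = 3.365e+04·0.0121/398 = 1.023.
Step 4 — Bandwidth: Δω = ω₀/Q = 3.289e+04 rad/s; BW = Δω/(2π) = 5235 Hz.

(a) f₀ = 5355 Hz  (b) Q = 1.023  (c) BW = 5235 Hz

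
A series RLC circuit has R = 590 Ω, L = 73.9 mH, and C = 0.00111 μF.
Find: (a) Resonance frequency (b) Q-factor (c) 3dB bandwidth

Step 1 — Resonance condition Im(Z)=0 gives ω₀ = 1/√(LC).
Step 2 — ω₀ = 1/√(0.0739·1.11e-09) = 1.104e+05 rad/s.
Step 3 — f₀ = ω₀/(2π) = 1.757e+04 Hz.
Step 4 — Series Q: Q = ω₀L/R = 1.104e+05·0.0739/590 = 13.83.
Step 5 — 3dB bandwidth: Δω = ω₀/Q = 7984 rad/s; BW = Δω/(2π) = 1271 Hz.

(a) f₀ = 1.757e+04 Hz  (b) Q = 13.83  (c) BW = 1271 Hz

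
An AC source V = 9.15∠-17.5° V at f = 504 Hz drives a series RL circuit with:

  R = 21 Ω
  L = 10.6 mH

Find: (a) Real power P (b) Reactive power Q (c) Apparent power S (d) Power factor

Step 1 — Angular frequency: ω = 2π·f = 2π·504 = 3167 rad/s.
Step 2 — Component impedances:
  R: Z = R = 21 Ω
  L: Z = jωL = j·3167·0.0106 = 0 + j33.57 Ω
Step 3 — Series combination: Z_total = R + L = 21 + j33.57 Ω = 39.59∠58.0° Ω.
Step 4 — Source phasor: V = 9.15∠-17.5° V = 8.727 - j2.751 V.
Step 5 — Current: I = V / Z = 0.05798 - j0.2237 A = 0.2311∠-75.5° A.
Step 6 — Complex power: S = V·I* = 1.121 + j1.793 VA.
Step 7 — Real power: P = Re(S) = 1.121 W.
Step 8 — Reactive power: Q = Im(S) = 1.793 VAR.
Step 9 — Apparent power: |S| = 2.114 VA.
Step 10 — Power factor: PF = P/|S| = 0.5304 (lagging).

(a) P = 1.121 W  (b) Q = 1.793 VAR  (c) S = 2.114 VA  (d) PF = 0.5304 (lagging)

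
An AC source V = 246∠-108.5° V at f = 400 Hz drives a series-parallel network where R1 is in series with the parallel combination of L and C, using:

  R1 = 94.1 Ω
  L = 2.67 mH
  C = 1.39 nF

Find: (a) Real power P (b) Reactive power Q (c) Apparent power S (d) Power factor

Step 1 — Angular frequency: ω = 2π·f = 2π·400 = 2513 rad/s.
Step 2 — Component impedances:
  R1: Z = R = 94.1 Ω
  L: Z = jωL = j·2513·0.00267 = 0 + j6.71 Ω
  C: Z = 1/(jωC) = -j/(ω·C) = 0 - j2.862e+05 Ω
Step 3 — Parallel branch: L || C = 1/(1/L + 1/C) = 0 + j6.711 Ω.
Step 4 — Series with R1: Z_total = R1 + (L || C) = 94.1 + j6.711 Ω = 94.34∠4.1° Ω.
Step 5 — Source phasor: V = 246∠-108.5° V = -78.06 - j233.3 V.
Step 6 — Current: I = V / Z = -1.001 - j2.408 A = 2.608∠-112.6° A.
Step 7 — Complex power: S = V·I* = 639.8 + j45.63 VA.
Step 8 — Real power: P = Re(S) = 639.8 W.
Step 9 — Reactive power: Q = Im(S) = 45.63 VAR.
Step 10 — Apparent power: |S| = 641.5 VA.
Step 11 — Power factor: PF = P/|S| = 0.9975 (lagging).

(a) P = 639.8 W  (b) Q = 45.63 VAR  (c) S = 641.5 VA  (d) PF = 0.9975 (lagging)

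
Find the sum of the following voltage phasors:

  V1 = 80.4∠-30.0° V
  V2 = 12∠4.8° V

Step 1 — Convert each phasor to rectangular form:
  V1 = 80.4·(cos(-30.0°) + j·sin(-30.0°)) = 69.63 - j40.2 V
  V2 = 12·(cos(4.8°) + j·sin(4.8°)) = 11.96 + j1.004 V
Step 2 — Sum components: V_total = 81.59 - j39.2 V.
Step 3 — Convert to polar: |V_total| = 90.51 V, ∠V_total = -25.7°.

V_total = 90.51∠-25.7° V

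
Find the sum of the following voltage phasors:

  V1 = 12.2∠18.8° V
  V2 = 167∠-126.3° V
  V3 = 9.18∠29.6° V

Step 1 — Convert each phasor to rectangular form:
  V1 = 12.2·(cos(18.8°) + j·sin(18.8°)) = 11.55 + j3.932 V
  V2 = 167·(cos(-126.3°) + j·sin(-126.3°)) = -98.87 - j134.6 V
  V3 = 9.18·(cos(29.6°) + j·sin(29.6°)) = 7.982 + j4.534 V
Step 2 — Sum components: V_total = -79.34 - j126.1 V.
Step 3 — Convert to polar: |V_total| = 149 V, ∠V_total = -122.2°.

V_total = 149∠-122.2° V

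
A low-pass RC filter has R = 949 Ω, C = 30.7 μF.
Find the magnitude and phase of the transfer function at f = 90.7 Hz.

Step 1 — Angular frequency: ω = 2π·90.7 = 569.9 rad/s.
Step 2 — Transfer function: H(jω) = 1/(1 + jωRC).
Step 3 — Denominator: 1 + jωRC = 1 + j·569.9·949·3.07e-05 = 1 + j16.6.
Step 4 — H = 0.003614 - j0.06001.
Step 5 — Magnitude: |H| = 0.06012 (-24.4 dB); phase: φ = -86.6°.

|H| = 0.06012 (-24.4 dB), φ = -86.6°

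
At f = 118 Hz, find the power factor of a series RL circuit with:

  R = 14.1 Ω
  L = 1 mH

Step 1 — Angular frequency: ω = 2π·f = 2π·118 = 741.4 rad/s.
Step 2 — Component impedances:
  R: Z = R = 14.1 Ω
  L: Z = jωL = j·741.4·0.001 = 0 + j0.7414 Ω
Step 3 — Series combination: Z_total = R + L = 14.1 + j0.7414 Ω = 14.12∠3.0° Ω.
Step 4 — Power factor: PF = cos(φ) = Re(Z)/|Z| = 14.1/14.12 = 0.9986.
Step 5 — Type: Im(Z) = 0.7414 ⇒ lagging (phase φ = 3.0°).

PF = 0.9986 (lagging, φ = 3.0°)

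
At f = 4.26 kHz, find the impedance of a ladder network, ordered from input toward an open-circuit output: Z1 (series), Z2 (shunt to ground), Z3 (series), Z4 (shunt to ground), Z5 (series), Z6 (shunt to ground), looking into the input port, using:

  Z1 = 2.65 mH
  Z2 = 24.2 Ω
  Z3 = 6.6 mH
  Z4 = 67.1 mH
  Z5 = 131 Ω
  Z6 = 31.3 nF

Step 1 — Angular frequency: ω = 2π·f = 2π·4260 = 2.677e+04 rad/s.
Step 2 — Component impedances:
  Z1: Z = jωL = j·2.677e+04·0.00265 = 0 + j70.93 Ω
  Z2: Z = R = 24.2 Ω
  Z3: Z = jωL = j·2.677e+04·0.0066 = 0 + j176.7 Ω
  Z4: Z = jωL = j·2.677e+04·0.0671 = 0 + j1796 Ω
  Z5: Z = R = 131 Ω
  Z6: Z = 1/(jωC) = -j/(ω·C) = 0 - j1194 Ω
Step 3 — Ladder network (open output): work backward from the far end, alternating series and parallel combinations. Z_in = 24.14 + j70.77 Ω = 74.77∠71.2° Ω.

Z = 24.14 + j70.77 Ω = 74.77∠71.2° Ω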